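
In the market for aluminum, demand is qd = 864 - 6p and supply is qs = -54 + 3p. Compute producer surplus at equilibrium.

Producer surplus = 10584

Equilibrium: 864 - 6p = -54 + 3p gives p* = 102, q* = 252.
Supply starts at p = 18 (where qs = 0).
PS = ½(102 − 18)(252) = 10584.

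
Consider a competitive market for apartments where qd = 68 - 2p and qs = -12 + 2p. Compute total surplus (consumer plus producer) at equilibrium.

Equilibrium: 68 - 2p = -12 + 2p gives p* = 20, q* = 28.
Demand choke price: p = 34; supply starts at p = 6.
CS = ½(34 − 20)(28) = 196; PS = ½(20 − 6)(28) = 196.

Total surplus = 392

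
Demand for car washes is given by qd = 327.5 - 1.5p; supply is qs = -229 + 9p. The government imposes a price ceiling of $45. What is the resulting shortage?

Equilibrium price would be p* = 53, so the ceiling at 45 binds.
At p = 45: qd = 327.5 − 1.5(45) = 260, qs = -229 + 9(45) = 176.
Shortage = 260 − 176 = 84.

Shortage = 84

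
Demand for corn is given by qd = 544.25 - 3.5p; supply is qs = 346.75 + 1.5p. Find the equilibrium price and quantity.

p* = 39.5, q* = 406

Set qd = qs: 544.25 - 3.5p = 346.75 + 1.5p.
197.5 = 5p, so p* = 39.5.
q* = 544.25 − 3.5(39.5) = 406.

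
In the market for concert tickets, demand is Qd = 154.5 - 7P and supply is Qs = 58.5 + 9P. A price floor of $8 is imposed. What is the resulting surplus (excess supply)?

Equilibrium price would be P* = 6, so the floor at 8 binds.
At P = 8: Qd = 98.5, Qs = 130.5.
Surplus = 130.5 − 98.5 = 32.

Surplus = 32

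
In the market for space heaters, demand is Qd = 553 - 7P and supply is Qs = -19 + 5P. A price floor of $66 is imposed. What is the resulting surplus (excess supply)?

Equilibrium price would be P* = 143/3, so the floor at 66 binds.
At P = 66: Qd = 91, Qs = 311.
Surplus = 311 − 91 = 220.

Surplus = 220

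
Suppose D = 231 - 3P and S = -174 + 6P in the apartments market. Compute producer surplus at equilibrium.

Producer surplus = 768

Equilibrium: 231 - 3P = -174 + 6P gives P* = 45, Q* = 96.
Supply starts at P = 29 (where S = 0).
PS = ½(45 − 29)(96) = 768.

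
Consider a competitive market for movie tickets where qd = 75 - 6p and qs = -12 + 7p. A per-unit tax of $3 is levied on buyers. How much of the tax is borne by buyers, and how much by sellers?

Pre-tax equilibrium: p* = 87/13, q* = 453/13.
Tax on buyers shifts demand to qd = 75 − 6(p + 3) = 57 - 6p.
57 - 6p = -12 + 7p gives seller price ps = 69/13; buyers pay pb = 69/13 + 3 = 108/13.
New quantity: q = 75 − 6(108/13) = 327/13.
Buyer burden = 108/13 − 87/13 = 21/13; seller burden = 87/13 − 69/13 = 18/13.

Buyers bear 21/13, sellers bear 18/13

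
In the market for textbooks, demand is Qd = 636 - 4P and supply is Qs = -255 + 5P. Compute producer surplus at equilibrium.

Equilibrium: 636 - 4P = -255 + 5P gives P* = 99, Q* = 240.
Supply starts at P = 51 (where Qs = 0).
PS = ½(99 − 51)(240) = 5760.

Producer surplus = 5760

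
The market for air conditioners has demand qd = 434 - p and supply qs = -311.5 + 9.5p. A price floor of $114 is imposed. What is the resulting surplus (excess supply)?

Surplus = 451.5

Equilibrium price would be p* = 71, so the floor at 114 binds.
At p = 114: qd = 320, qs = 771.5.
Surplus = 771.5 − 320 = 451.5.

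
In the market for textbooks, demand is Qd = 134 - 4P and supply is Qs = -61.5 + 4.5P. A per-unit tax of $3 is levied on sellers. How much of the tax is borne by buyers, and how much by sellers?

Pre-tax equilibrium: P* = 23, Q* = 42.
Tax on sellers shifts supply to Qs = -61.5 + 4.5(P − 3) = -75 + 4.5P.
134 - 4P = -75 + 4.5P gives buyer price Pb = 418/17; sellers receive Ps = 418/17 − 3 = 367/17.
New quantity: Q = 134 − 4(418/17) = 606/17.
Buyer burden = 418/17 − 23 = 27/17; seller burden = 23 − 367/17 = 24/17.

Buyers bear 27/17, sellers bear 24/17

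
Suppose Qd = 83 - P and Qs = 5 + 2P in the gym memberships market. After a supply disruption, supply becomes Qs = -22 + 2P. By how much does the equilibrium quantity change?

Original equilibrium: P* = 26, Q* = 57.
New equilibrium: 83 - P = -22 + 2P, so 105 = 3P and P' = 35; Q' = 83 − 1(35) = 48.
Change in quantity: 48 − 57 = -9.

ΔQ = -9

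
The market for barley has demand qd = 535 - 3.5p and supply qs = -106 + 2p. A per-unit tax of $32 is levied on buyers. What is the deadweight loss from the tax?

Pre-tax equilibrium: p* = 1282/11, q* = 1398/11.
Tax on buyers shifts demand to qd = 535 − 3.5(p + 32) = 423 - 3.5p.
423 - 3.5p = -106 + 2p gives seller price ps = 1058/11; buyers pay pb = 1058/11 + 32 = 1410/11.
New quantity: q = 535 − 3.5(1410/11) = 950/11.
DWL = ½ × 32 × (1398/11 − 950/11) = 7168/11.

Deadweight loss = 7168/11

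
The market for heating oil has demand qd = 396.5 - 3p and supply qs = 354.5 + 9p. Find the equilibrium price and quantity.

p* = 3.5, q* = 386

Set qd = qs: 396.5 - 3p = 354.5 + 9p.
42 = 12p, so p* = 3.5.
q* = 396.5 − 3(3.5) = 386.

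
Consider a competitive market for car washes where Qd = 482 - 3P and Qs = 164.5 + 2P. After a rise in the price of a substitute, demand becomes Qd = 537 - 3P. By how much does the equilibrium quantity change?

ΔQ = 22

Original equilibrium: P* = 63.5, Q* = 291.5.
New equilibrium: 537 - 3P = 164.5 + 2P, so 372.5 = 5P and P' = 74.5; Q' = 537 − 3(74.5) = 313.5.
Change in quantity: 313.5 − 291.5 = 22.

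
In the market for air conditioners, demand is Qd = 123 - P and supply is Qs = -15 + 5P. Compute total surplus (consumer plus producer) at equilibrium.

Total surplus = 6000

Equilibrium: 123 - P = -15 + 5P gives P* = 23, Q* = 100.
Demand choke price: P = 123; supply starts at P = 3.
CS = ½(123 − 23)(100) = 5000; PS = ½(23 − 3)(100) = 1000.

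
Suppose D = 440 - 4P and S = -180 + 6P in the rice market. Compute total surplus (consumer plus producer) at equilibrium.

Equilibrium: 440 - 4P = -180 + 6P gives P* = 62, Q* = 192.
Demand choke price: P = 110; supply starts at P = 30.
CS = ½(110 − 62)(192) = 4608; PS = ½(62 − 30)(192) = 3072.

Total surplus = 7680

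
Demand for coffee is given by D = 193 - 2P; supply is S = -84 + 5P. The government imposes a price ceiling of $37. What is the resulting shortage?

Shortage = 18

Equilibrium price would be P* = 277/7, so the ceiling at 37 binds.
At P = 37: D = 193 − 2(37) = 119, S = -84 + 5(37) = 101.
Shortage = 119 − 101 = 18.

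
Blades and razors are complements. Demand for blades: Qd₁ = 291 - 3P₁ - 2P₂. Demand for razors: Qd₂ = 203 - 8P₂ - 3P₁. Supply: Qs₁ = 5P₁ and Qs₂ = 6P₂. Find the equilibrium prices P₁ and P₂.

Market 1: 291 - 3P₁ - 2P₂ = 5P₁ → 8P₁ + 2P₂ = 291.
Market 2: 14P₂ + 3P₁ = 203.
Eliminating P₂: 14×(1) − 2×(2) gives 106P₁ = 3668, so P₁ = 1834/53.
Back-substitute into (2): P₂ = (203 − 3×1834/53) / 14 = 751/106.

P₁ = 1834/53, P₂ = 751/106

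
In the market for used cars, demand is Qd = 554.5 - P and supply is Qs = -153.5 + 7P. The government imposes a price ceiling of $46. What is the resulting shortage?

Equilibrium price would be P* = 88.5, so the ceiling at 46 binds.
At P = 46: Qd = 554.5 − 1(46) = 508.5, Qs = -153.5 + 7(46) = 168.5.
Shortage = 508.5 − 168.5 = 340.

Shortage = 340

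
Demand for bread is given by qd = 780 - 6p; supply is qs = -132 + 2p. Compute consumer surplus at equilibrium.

Consumer surplus = 768

Equilibrium: 780 - 6p = -132 + 2p gives p* = 114, q* = 96.
Demand choke price (qd = 0): p = 130.
CS = ½(130 − 114)(96) = 768.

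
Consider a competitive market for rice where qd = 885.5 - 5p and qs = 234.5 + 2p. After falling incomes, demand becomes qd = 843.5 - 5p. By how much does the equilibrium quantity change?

Δq = -12

Original equilibrium: p* = 93, q* = 420.5.
New equilibrium: 843.5 - 5p = 234.5 + 2p, so 609 = 7p and p' = 87; q' = 843.5 − 5(87) = 408.5.
Change in quantity: 408.5 − 420.5 = -12.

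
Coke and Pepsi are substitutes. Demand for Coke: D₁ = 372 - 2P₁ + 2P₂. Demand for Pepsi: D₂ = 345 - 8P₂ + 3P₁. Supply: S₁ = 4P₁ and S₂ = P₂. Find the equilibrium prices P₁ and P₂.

Market 1: 372 - 2P₁ + 2P₂ = 4P₁ → 6P₁ - 2P₂ = 372.
Market 2: 9P₂ - 3P₁ = 345.
Eliminating P₂: 9×(1) + 2×(2) gives 48P₁ = 4038, so P₁ = 84.125.
Back-substitute into (2): P₂ = (345 + 3×84.125) / 9 = 66.375.

P₁ = 84.125, P₂ = 66.375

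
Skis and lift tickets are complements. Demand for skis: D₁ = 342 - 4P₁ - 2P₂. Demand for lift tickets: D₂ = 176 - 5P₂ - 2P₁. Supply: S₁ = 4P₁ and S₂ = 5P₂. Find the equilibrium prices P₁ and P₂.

Market 1: 342 - 4P₁ - 2P₂ = 4P₁ → 8P₁ + 2P₂ = 342.
Market 2: 10P₂ + 2P₁ = 176.
Eliminating P₂: 10×(1) − 2×(2) gives 76P₁ = 3068, so P₁ = 767/19.
Back-substitute into (2): P₂ = (176 − 2×767/19) / 10 = 181/19.

P₁ = 767/19, P₂ = 181/19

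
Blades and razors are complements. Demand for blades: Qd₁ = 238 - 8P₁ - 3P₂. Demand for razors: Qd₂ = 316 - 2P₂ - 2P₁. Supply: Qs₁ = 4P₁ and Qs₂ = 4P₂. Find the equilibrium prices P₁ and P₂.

Market 1: 238 - 8P₁ - 3P₂ = 4P₁ → 12P₁ + 3P₂ = 238.
Market 2: 6P₂ + 2P₁ = 316.
Eliminating P₂: 6×(1) − 3×(2) gives 66P₁ = 480, so P₁ = 80/11.
Back-substitute into (2): P₂ = (316 − 2×80/11) / 6 = 1658/33.

P₁ = 80/11, P₂ = 1658/33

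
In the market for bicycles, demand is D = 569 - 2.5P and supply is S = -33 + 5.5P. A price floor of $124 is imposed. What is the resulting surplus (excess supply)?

Equilibrium price would be P* = 75.25, so the floor at 124 binds.
At P = 124: D = 259, S = 649.
Surplus = 649 − 259 = 390.

Surplus = 390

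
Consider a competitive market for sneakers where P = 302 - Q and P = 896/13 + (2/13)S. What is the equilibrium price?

Set the two price expressions equal: 302 - Q = 896/13 + (2/13)Q.
3030/13 = (15/13)Q, so Q* = 202.
P* = 302 − (1)(202) = 100.

P* = 100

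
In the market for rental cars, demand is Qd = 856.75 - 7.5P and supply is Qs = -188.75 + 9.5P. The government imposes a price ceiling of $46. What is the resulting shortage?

Equilibrium price would be P* = 61.5, so the ceiling at 46 binds.
At P = 46: Qd = 856.75 − 7.5(46) = 511.75, Qs = -188.75 + 9.5(46) = 248.25.
Shortage = 511.75 − 248.25 = 263.5.

Shortage = 263.5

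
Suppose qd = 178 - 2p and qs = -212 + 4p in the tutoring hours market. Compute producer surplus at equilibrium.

Equilibrium: 178 - 2p = -212 + 4p gives p* = 65, q* = 48.
Supply starts at p = 53 (where qs = 0).
PS = ½(65 − 53)(48) = 288.

Producer surplus = 288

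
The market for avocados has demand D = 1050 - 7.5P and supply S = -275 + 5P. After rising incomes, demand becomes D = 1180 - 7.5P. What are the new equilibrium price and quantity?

Original equilibrium: P* = 106, Q* = 255.
New equilibrium: 1180 - 7.5P = -275 + 5P, so 1455 = 12.5P and P' = 116.4; Q' = 1180 − 7.5(116.4) = 307.

P' = 116.4, Q' = 307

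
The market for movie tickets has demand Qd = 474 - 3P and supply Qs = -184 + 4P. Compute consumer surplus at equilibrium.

Consumer surplus = 6144

Equilibrium: 474 - 3P = -184 + 4P gives P* = 94, Q* = 192.
Demand choke price (Qd = 0): P = 158.
CS = ½(158 − 94)(192) = 6144.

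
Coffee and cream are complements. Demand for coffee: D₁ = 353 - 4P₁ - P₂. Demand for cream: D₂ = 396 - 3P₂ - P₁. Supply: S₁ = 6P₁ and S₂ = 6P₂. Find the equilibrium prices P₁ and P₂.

P₁ = 2781/89, P₂ = 3607/89

Market 1: 353 - 4P₁ - P₂ = 6P₁ → 10P₁ + P₂ = 353.
Market 2: 9P₂ + P₁ = 396.
Eliminating P₂: 9×(1) − 1×(2) gives 89P₁ = 2781, so P₁ = 2781/89.
Back-substitute into (2): P₂ = (396 − 1×2781/89) / 9 = 3607/89.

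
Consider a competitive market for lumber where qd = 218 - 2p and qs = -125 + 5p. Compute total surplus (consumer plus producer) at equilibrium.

Total surplus = 5040

Equilibrium: 218 - 2p = -125 + 5p gives p* = 49, q* = 120.
Demand choke price: p = 109; supply starts at p = 25.
CS = ½(109 − 49)(120) = 3600; PS = ½(49 − 25)(120) = 1440.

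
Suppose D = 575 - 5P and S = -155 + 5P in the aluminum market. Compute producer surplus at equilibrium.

Producer surplus = 4410

Equilibrium: 575 - 5P = -155 + 5P gives P* = 73, Q* = 210.
Supply starts at P = 31 (where S = 0).
PS = ½(73 − 31)(210) = 4410.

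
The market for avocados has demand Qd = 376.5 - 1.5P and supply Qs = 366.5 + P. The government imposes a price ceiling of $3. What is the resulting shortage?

Shortage = 2.5

Equilibrium price would be P* = 4, so the ceiling at 3 binds.
At P = 3: Qd = 376.5 − 1.5(3) = 372, Qs = 366.5 + 1(3) = 369.5.
Shortage = 372 − 369.5 = 2.5.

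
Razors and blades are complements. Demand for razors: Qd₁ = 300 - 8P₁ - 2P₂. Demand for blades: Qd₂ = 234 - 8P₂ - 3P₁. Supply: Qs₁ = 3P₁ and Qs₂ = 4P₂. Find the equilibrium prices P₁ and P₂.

Market 1: 300 - 8P₁ - 2P₂ = 3P₁ → 11P₁ + 2P₂ = 300.
Market 2: 12P₂ + 3P₁ = 234.
Eliminating P₂: 12×(1) − 2×(2) gives 126P₁ = 3132, so P₁ = 174/7.
Back-substitute into (2): P₂ = (234 − 3×174/7) / 12 = 93/7.

P₁ = 174/7, P₂ = 93/7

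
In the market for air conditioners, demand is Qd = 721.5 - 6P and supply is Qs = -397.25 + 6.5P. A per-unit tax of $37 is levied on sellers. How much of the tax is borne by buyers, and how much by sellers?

Buyers bear $19.24, sellers bear $17.76

Pre-tax equilibrium: P* = 89.5, Q* = 184.5.
Tax on sellers shifts supply to Qs = -397.25 + 6.5(P − 37) = -637.75 + 6.5P.
721.5 - 6P = -637.75 + 6.5P gives buyer price Pb = 108.74; sellers receive Ps = 108.74 − 37 = 71.74.
New quantity: Q = 721.5 − 6(108.74) = 69.06.
Buyer burden = 108.74 − 89.5 = 19.24; seller burden = 89.5 − 71.74 = 17.76.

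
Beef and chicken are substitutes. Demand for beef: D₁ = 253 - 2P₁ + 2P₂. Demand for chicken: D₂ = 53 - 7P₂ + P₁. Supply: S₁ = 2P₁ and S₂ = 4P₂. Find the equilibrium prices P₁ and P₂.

Market 1: 253 - 2P₁ + 2P₂ = 2P₁ → 4P₁ - 2P₂ = 253.
Market 2: 11P₂ - P₁ = 53.
Eliminating P₂: 11×(1) + 2×(2) gives 42P₁ = 2889, so P₁ = 963/14.
Back-substitute into (2): P₂ = (53 + 1×963/14) / 11 = 155/14.

P₁ = 963/14, P₂ = 155/14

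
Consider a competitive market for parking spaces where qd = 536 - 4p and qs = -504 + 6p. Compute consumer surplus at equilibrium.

Consumer surplus = 1800

Equilibrium: 536 - 4p = -504 + 6p gives p* = 104, q* = 120.
Demand choke price (qd = 0): p = 134.
CS = ½(134 − 104)(120) = 1800.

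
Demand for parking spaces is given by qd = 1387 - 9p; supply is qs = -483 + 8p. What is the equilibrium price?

p* = 110

Set qd = qs: 1387 - 9p = -483 + 8p.
1870 = 17p, so p* = 110.
q* = 1387 − 9(110) = 397.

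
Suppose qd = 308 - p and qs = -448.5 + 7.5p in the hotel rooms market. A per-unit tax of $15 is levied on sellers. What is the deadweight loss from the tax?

Pre-tax equilibrium: p* = 89, q* = 219.
Tax on sellers shifts supply to qs = -448.5 + 7.5(p − 15) = -561 + 7.5p.
308 - p = -561 + 7.5p gives buyer price pb = 1738/17; sellers receive ps = 1738/17 − 15 = 1483/17.
New quantity: q = 308 − 1(1738/17) = 3498/17.
DWL = ½ × 15 × (219 − 3498/17) = 3375/34.

Deadweight loss = 3375/34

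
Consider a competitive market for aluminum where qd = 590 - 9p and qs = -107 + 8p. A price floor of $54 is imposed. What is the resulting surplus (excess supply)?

Equilibrium price would be p* = 41, so the floor at 54 binds.
At p = 54: qd = 104, qs = 325.
Surplus = 325 − 104 = 221.

Surplus = 221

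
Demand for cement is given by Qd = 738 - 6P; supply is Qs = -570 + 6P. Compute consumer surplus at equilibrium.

Equilibrium: 738 - 6P = -570 + 6P gives P* = 109, Q* = 84.
Demand choke price (Qd = 0): P = 123.
CS = ½(123 − 109)(84) = 588.

Consumer surplus = 588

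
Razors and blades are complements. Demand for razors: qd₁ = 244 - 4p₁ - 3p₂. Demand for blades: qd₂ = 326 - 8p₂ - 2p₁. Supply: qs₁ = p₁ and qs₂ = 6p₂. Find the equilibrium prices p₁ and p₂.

Market 1: 244 - 4p₁ - 3p₂ = p₁ → 5p₁ + 3p₂ = 244.
Market 2: 14p₂ + 2p₁ = 326.
Eliminating p₂: 14×(1) − 3×(2) gives 64p₁ = 2438, so p₁ = 38.09375.
Back-substitute into (2): p₂ = (326 − 2×38.09375) / 14 = 17.84375.

p₁ = 38.09375, p₂ = 17.84375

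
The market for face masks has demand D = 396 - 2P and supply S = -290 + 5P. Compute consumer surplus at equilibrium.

Equilibrium: 396 - 2P = -290 + 5P gives P* = 98, Q* = 200.
Demand choke price (D = 0): P = 198.
CS = ½(198 − 98)(200) = 10000.

Consumer surplus = 10000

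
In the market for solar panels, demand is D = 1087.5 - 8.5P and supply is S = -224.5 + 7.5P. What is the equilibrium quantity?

Set D = S: 1087.5 - 8.5P = -224.5 + 7.5P.
1312 = 16P, so P* = 82.
Q* = 1087.5 − 8.5(82) = 390.5.

Q* = 390.5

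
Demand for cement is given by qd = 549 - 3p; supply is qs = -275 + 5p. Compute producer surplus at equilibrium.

Producer surplus = 5760

Equilibrium: 549 - 3p = -275 + 5p gives p* = 103, q* = 240.
Supply starts at p = 55 (where qs = 0).
PS = ½(103 − 55)(240) = 5760.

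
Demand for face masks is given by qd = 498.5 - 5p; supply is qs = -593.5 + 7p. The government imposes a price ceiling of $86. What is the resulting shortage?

Shortage = 60

Equilibrium price would be p* = 91, so the ceiling at 86 binds.
At p = 86: qd = 498.5 − 5(86) = 68.5, qs = -593.5 + 7(86) = 8.5.
Shortage = 68.5 − 8.5 = 60.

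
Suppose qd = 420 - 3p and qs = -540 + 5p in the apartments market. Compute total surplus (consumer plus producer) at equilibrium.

Total surplus = 960

Equilibrium: 420 - 3p = -540 + 5p gives p* = 120, q* = 60.
Demand choke price: p = 140; supply starts at p = 108.
CS = ½(140 − 120)(60) = 600; PS = ½(120 − 108)(60) = 360.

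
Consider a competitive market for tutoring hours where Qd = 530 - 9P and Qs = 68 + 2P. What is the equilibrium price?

P* = 42

Set Qd = Qs: 530 - 9P = 68 + 2P.
462 = 11P, so P* = 42.
Q* = 530 − 9(42) = 152.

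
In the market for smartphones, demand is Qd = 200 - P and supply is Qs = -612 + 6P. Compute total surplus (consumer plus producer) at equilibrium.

Equilibrium: 200 - P = -612 + 6P gives P* = 116, Q* = 84.
Demand choke price: P = 200; supply starts at P = 102.
CS = ½(200 − 116)(84) = 3528; PS = ½(116 − 102)(84) = 588.

Total surplus = 4116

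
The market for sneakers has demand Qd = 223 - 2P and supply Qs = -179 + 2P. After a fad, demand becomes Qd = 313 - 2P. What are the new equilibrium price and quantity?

P' = 123, Q' = 67

Original equilibrium: P* = 100.5, Q* = 22.
New equilibrium: 313 - 2P = -179 + 2P, so 492 = 4P and P' = 123; Q' = 313 − 2(123) = 67.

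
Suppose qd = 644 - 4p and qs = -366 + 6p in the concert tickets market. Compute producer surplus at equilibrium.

Equilibrium: 644 - 4p = -366 + 6p gives p* = 101, q* = 240.
Supply starts at p = 61 (where qs = 0).
PS = ½(101 − 61)(240) = 4800.

Producer surplus = 4800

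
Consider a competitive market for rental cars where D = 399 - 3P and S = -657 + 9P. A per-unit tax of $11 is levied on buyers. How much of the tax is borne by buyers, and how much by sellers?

Buyers bear $8.25, sellers bear $2.75

Pre-tax equilibrium: P* = 88, Q* = 135.
Tax on buyers shifts demand to D = 399 − 3(P + 11) = 366 - 3P.
366 - 3P = -657 + 9P gives seller price Ps = 85.25; buyers pay Pb = 85.25 + 11 = 96.25.
New quantity: Q = 399 − 3(96.25) = 110.25.
Buyer burden = 96.25 − 88 = 8.25; seller burden = 88 − 85.25 = 2.75.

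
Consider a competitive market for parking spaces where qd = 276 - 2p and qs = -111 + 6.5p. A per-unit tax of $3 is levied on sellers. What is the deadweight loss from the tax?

Deadweight loss = 117/17

Pre-tax equilibrium: p* = 774/17, q* = 3144/17.
Tax on sellers shifts supply to qs = -111 + 6.5(p − 3) = -130.5 + 6.5p.
276 - 2p = -130.5 + 6.5p gives buyer price pb = 813/17; sellers receive ps = 813/17 − 3 = 762/17.
New quantity: q = 276 − 2(813/17) = 3066/17.
DWL = ½ × 3 × (3144/17 − 3066/17) = 117/17.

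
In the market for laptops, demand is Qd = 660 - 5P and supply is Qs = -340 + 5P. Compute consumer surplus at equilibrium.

Equilibrium: 660 - 5P = -340 + 5P gives P* = 100, Q* = 160.
Demand choke price (Qd = 0): P = 132.
CS = ½(132 − 100)(160) = 2560.

Consumer surplus = 2560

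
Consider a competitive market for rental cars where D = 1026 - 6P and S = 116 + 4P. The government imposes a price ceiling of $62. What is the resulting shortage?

Equilibrium price would be P* = 91, so the ceiling at 62 binds.
At P = 62: D = 1026 − 6(62) = 654, S = 116 + 4(62) = 364.
Shortage = 654 − 364 = 290.

Shortage = 290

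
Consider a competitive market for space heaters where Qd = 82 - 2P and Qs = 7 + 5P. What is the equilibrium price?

Set Qd = Qs: 82 - 2P = 7 + 5P.
75 = 7P, so P* = 75/7.
Q* = 82 − 2(75/7) = 424/7.

P* = 75/7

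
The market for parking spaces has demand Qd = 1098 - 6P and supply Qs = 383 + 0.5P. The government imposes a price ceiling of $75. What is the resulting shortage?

Equilibrium price would be P* = 110, so the ceiling at 75 binds.
At P = 75: Qd = 1098 − 6(75) = 648, Qs = 383 + 0.5(75) = 420.5.
Shortage = 648 − 420.5 = 227.5.

Shortage = 227.5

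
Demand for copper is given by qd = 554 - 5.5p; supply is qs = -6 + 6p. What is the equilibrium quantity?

q* = 6582/23

Set qd = qs: 554 - 5.5p = -6 + 6p.
560 = 11.5p, so p* = 1120/23.
q* = 554 − 5.5(1120/23) = 6582/23.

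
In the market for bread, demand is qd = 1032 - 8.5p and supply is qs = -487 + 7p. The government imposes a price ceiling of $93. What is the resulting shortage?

Shortage = 77.5

Equilibrium price would be p* = 98, so the ceiling at 93 binds.
At p = 93: qd = 1032 − 8.5(93) = 241.5, qs = -487 + 7(93) = 164.
Shortage = 241.5 − 164 = 77.5.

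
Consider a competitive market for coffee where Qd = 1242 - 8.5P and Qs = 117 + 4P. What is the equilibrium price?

Set Qd = Qs: 1242 - 8.5P = 117 + 4P.
1125 = 12.5P, so P* = 90.
Q* = 1242 − 8.5(90) = 477.

P* = 90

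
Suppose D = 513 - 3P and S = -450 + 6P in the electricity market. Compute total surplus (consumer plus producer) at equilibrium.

Equilibrium: 513 - 3P = -450 + 6P gives P* = 107, Q* = 192.
Demand choke price: P = 171; supply starts at P = 75.
CS = ½(171 − 107)(192) = 6144; PS = ½(107 − 75)(192) = 3072.

Total surplus = 9216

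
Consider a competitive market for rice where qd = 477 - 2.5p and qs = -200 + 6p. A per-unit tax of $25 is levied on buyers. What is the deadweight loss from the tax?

Deadweight loss = 9375/17

Pre-tax equilibrium: p* = 1354/17, q* = 4724/17.
Tax on buyers shifts demand to qd = 477 − 2.5(p + 25) = 414.5 - 2.5p.
414.5 - 2.5p = -200 + 6p gives seller price ps = 1229/17; buyers pay pb = 1229/17 + 25 = 1654/17.
New quantity: q = 477 − 2.5(1654/17) = 3974/17.
DWL = ½ × 25 × (4724/17 − 3974/17) = 9375/17.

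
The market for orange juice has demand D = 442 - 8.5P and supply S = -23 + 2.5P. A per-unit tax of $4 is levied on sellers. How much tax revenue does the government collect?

Pre-tax equilibrium: P* = 465/11, Q* = 1819/22.
Tax on sellers shifts supply to S = -23 + 2.5(P − 4) = -33 + 2.5P.
442 - 8.5P = -33 + 2.5P gives buyer price Pb = 475/11; sellers receive Ps = 475/11 − 4 = 431/11.
New quantity: Q = 442 − 8.5(475/11) = 1649/22.
Revenue = 4 × 1649/22 = 3298/11.

Tax revenue = 3298/11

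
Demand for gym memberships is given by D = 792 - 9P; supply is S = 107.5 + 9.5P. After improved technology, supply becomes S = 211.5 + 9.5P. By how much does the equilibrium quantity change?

ΔQ = 1872/37

Original equilibrium: P* = 37, Q* = 459.
New equilibrium: 792 - 9P = 211.5 + 9.5P, so 580.5 = 18.5P and P' = 1161/37; Q' = 792 − 9(1161/37) = 18855/37.
Change in quantity: 18855/37 − 459 = 1872/37.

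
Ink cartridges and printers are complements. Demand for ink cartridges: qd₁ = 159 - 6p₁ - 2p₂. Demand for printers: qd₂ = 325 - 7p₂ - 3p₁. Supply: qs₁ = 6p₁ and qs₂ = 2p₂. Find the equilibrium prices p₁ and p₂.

Market 1: 159 - 6p₁ - 2p₂ = 6p₁ → 12p₁ + 2p₂ = 159.
Market 2: 9p₂ + 3p₁ = 325.
Eliminating p₂: 9×(1) − 2×(2) gives 102p₁ = 781, so p₁ = 781/102.
Back-substitute into (2): p₂ = (325 − 3×781/102) / 9 = 1141/34.

p₁ = 781/102, p₂ = 1141/34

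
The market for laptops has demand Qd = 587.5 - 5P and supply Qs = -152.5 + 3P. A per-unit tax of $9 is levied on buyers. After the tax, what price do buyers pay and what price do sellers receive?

Pre-tax equilibrium: P* = 92.5, Q* = 125.
Tax on buyers shifts demand to Qd = 587.5 − 5(P + 9) = 542.5 - 5P.
542.5 - 5P = -152.5 + 3P gives seller price Ps = 86.875; buyers pay Pb = 86.875 + 9 = 95.875.
New quantity: Q = 587.5 − 5(95.875) = 108.125.

Buyers pay $95.875, sellers receive $86.875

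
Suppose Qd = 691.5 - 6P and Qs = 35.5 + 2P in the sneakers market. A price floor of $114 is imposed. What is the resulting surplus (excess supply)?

Equilibrium price would be P* = 82, so the floor at 114 binds.
At P = 114: Qd = 7.5, Qs = 263.5.
Surplus = 263.5 − 7.5 = 256.

Surplus = 256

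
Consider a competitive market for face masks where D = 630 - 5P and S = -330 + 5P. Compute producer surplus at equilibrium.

Producer surplus = 2250

Equilibrium: 630 - 5P = -330 + 5P gives P* = 96, Q* = 150.
Supply starts at P = 66 (where S = 0).
PS = ½(96 − 66)(150) = 2250.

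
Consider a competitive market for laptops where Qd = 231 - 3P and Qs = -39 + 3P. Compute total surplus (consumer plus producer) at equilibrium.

Equilibrium: 231 - 3P = -39 + 3P gives P* = 45, Q* = 96.
Demand choke price: P = 77; supply starts at P = 13.
CS = ½(77 − 45)(96) = 1536; PS = ½(45 − 13)(96) = 1536.

Total surplus = 3072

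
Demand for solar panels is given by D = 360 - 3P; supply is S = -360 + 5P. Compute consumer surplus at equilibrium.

Consumer surplus = 1350

Equilibrium: 360 - 3P = -360 + 5P gives P* = 90, Q* = 90.
Demand choke price (D = 0): P = 120.
CS = ½(120 − 90)(90) = 1350.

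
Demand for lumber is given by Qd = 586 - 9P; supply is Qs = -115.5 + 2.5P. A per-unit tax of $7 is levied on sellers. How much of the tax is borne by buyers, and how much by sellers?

Pre-tax equilibrium: P* = 61, Q* = 37.
Tax on sellers shifts supply to Qs = -115.5 + 2.5(P − 7) = -133 + 2.5P.
586 - 9P = -133 + 2.5P gives buyer price Pb = 1438/23; sellers receive Ps = 1438/23 − 7 = 1277/23.
New quantity: Q = 586 − 9(1438/23) = 536/23.
Buyer burden = 1438/23 − 61 = 35/23; seller burden = 61 − 1277/23 = 126/23.

Buyers bear 35/23, sellers bear 126/23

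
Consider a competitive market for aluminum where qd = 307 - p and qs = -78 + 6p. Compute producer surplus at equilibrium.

Producer surplus = 5292

Equilibrium: 307 - p = -78 + 6p gives p* = 55, q* = 252.
Supply starts at p = 13 (where qs = 0).
PS = ½(55 − 13)(252) = 5292.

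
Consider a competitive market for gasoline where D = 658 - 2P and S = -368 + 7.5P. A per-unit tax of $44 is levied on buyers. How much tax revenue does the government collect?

Tax revenue = 311432/19

Pre-tax equilibrium: P* = 108, Q* = 442.
Tax on buyers shifts demand to D = 658 − 2(P + 44) = 570 - 2P.
570 - 2P = -368 + 7.5P gives seller price Ps = 1876/19; buyers pay Pb = 1876/19 + 44 = 2712/19.
New quantity: Q = 658 − 2(2712/19) = 7078/19.
Revenue = 44 × 7078/19 = 311432/19.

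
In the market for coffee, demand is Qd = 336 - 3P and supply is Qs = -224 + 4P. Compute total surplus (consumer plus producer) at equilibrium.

Total surplus = 2688

Equilibrium: 336 - 3P = -224 + 4P gives P* = 80, Q* = 96.
Demand choke price: P = 112; supply starts at P = 56.
CS = ½(112 − 80)(96) = 1536; PS = ½(80 − 56)(96) = 1152.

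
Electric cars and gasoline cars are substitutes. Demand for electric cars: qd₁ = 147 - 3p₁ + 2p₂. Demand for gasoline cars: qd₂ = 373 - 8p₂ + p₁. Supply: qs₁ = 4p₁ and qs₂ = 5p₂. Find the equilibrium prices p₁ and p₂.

p₁ = 2657/89, p₂ = 2758/89

Market 1: 147 - 3p₁ + 2p₂ = 4p₁ → 7p₁ - 2p₂ = 147.
Market 2: 13p₂ - p₁ = 373.
Eliminating p₂: 13×(1) + 2×(2) gives 89p₁ = 2657, so p₁ = 2657/89.
Back-substitute into (2): p₂ = (373 + 1×2657/89) / 13 = 2758/89.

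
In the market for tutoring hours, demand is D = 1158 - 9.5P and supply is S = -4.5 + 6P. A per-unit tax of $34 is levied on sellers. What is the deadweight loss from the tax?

Pre-tax equilibrium: P* = 75, Q* = 445.5.
Tax on sellers shifts supply to S = -4.5 + 6(P − 34) = -208.5 + 6P.
1158 - 9.5P = -208.5 + 6P gives buyer price Pb = 2733/31; sellers receive Ps = 2733/31 − 34 = 1679/31.
New quantity: Q = 1158 − 9.5(2733/31) = 19869/62.
DWL = ½ × 34 × (445.5 − 19869/62) = 65892/31.

Deadweight loss = 65892/31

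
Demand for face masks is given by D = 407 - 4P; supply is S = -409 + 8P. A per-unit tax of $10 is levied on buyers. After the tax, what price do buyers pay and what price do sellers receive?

Pre-tax equilibrium: P* = 68, Q* = 135.
Tax on buyers shifts demand to D = 407 − 4(P + 10) = 367 - 4P.
367 - 4P = -409 + 8P gives seller price Ps = 194/3; buyers pay Pb = 194/3 + 10 = 224/3.
New quantity: Q = 407 − 4(224/3) = 325/3.

Buyers pay 224/3, sellers receive 194/3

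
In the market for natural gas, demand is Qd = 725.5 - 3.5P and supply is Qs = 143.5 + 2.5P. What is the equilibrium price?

P* = 97

Set Qd = Qs: 725.5 - 3.5P = 143.5 + 2.5P.
582 = 6P, so P* = 97.
Q* = 725.5 − 3.5(97) = 386.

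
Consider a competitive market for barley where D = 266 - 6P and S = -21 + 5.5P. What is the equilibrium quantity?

Set D = S: 266 - 6P = -21 + 5.5P.
287 = 11.5P, so P* = 574/23.
Q* = 266 − 6(574/23) = 2674/23.

Q* = 2674/23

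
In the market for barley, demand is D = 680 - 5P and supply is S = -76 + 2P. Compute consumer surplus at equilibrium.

Consumer surplus = 1960

Equilibrium: 680 - 5P = -76 + 2P gives P* = 108, Q* = 140.
Demand choke price (D = 0): P = 136.
CS = ½(136 − 108)(140) = 1960.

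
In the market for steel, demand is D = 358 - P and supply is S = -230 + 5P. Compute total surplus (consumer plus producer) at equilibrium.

Total surplus = 40560

Equilibrium: 358 - P = -230 + 5P gives P* = 98, Q* = 260.
Demand choke price: P = 358; supply starts at P = 46.
CS = ½(358 − 98)(260) = 33800; PS = ½(98 − 46)(260) = 6760.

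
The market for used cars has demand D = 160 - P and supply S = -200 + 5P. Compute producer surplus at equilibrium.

Equilibrium: 160 - P = -200 + 5P gives P* = 60, Q* = 100.
Supply starts at P = 40 (where S = 0).
PS = ½(60 − 40)(100) = 1000.

Producer surplus = 1000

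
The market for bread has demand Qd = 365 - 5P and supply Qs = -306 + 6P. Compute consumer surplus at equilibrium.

Equilibrium: 365 - 5P = -306 + 6P gives P* = 61, Q* = 60.
Demand choke price (Qd = 0): P = 73.
CS = ½(73 − 61)(60) = 360.

Consumer surplus = 360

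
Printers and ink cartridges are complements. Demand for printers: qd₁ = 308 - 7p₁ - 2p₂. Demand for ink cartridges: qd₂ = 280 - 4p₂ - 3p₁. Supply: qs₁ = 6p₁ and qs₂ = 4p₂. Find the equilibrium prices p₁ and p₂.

Market 1: 308 - 7p₁ - 2p₂ = 6p₁ → 13p₁ + 2p₂ = 308.
Market 2: 8p₂ + 3p₁ = 280.
Eliminating p₂: 8×(1) − 2×(2) gives 98p₁ = 1904, so p₁ = 136/7.
Back-substitute into (2): p₂ = (280 − 3×136/7) / 8 = 194/7.

p₁ = 136/7, p₂ = 194/7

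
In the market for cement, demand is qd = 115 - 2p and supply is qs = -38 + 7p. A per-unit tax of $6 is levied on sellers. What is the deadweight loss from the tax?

Deadweight loss = 28

Pre-tax equilibrium: p* = 17, q* = 81.
Tax on sellers shifts supply to qs = -38 + 7(p − 6) = -80 + 7p.
115 - 2p = -80 + 7p gives buyer price pb = 65/3; sellers receive ps = 65/3 − 6 = 47/3.
New quantity: q = 115 − 2(65/3) = 215/3.
DWL = ½ × 6 × (81 − 215/3) = 28.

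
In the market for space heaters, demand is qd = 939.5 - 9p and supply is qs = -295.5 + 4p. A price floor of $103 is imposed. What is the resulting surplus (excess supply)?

Surplus = 104

Equilibrium price would be p* = 95, so the floor at 103 binds.
At p = 103: qd = 12.5, qs = 116.5.
Surplus = 116.5 − 12.5 = 104.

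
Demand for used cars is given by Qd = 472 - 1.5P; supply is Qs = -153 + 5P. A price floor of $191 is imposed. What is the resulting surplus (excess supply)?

Equilibrium price would be P* = 1250/13, so the floor at 191 binds.
At P = 191: Qd = 185.5, Qs = 802.
Surplus = 802 − 185.5 = 616.5.

Surplus = 616.5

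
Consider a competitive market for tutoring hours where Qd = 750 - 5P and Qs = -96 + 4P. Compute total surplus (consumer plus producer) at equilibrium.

Total surplus = 17640

Equilibrium: 750 - 5P = -96 + 4P gives P* = 94, Q* = 280.
Demand choke price: P = 150; supply starts at P = 24.
CS = ½(150 − 94)(280) = 7840; PS = ½(94 − 24)(280) = 9800.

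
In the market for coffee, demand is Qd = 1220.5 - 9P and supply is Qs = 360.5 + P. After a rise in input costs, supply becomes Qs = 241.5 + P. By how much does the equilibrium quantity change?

Original equilibrium: P* = 86, Q* = 446.5.
New equilibrium: 1220.5 - 9P = 241.5 + P, so 979 = 10P and P' = 97.9; Q' = 1220.5 − 9(97.9) = 339.4.
Change in quantity: 339.4 − 446.5 = -107.1.

ΔQ = -107.1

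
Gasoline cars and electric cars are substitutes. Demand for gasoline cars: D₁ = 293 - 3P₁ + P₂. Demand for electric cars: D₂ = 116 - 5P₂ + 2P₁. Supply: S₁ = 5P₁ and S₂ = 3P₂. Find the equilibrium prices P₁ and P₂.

P₁ = 1230/31, P₂ = 757/31

Market 1: 293 - 3P₁ + P₂ = 5P₁ → 8P₁ - P₂ = 293.
Market 2: 8P₂ - 2P₁ = 116.
Eliminating P₂: 8×(1) + 1×(2) gives 62P₁ = 2460, so P₁ = 1230/31.
Back-substitute into (2): P₂ = (116 + 2×1230/31) / 8 = 757/31.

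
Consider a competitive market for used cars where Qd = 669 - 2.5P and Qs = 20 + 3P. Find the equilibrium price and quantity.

P* = 118, Q* = 374

Set Qd = Qs: 669 - 2.5P = 20 + 3P.
649 = 5.5P, so P* = 118.
Q* = 669 − 2.5(118) = 374.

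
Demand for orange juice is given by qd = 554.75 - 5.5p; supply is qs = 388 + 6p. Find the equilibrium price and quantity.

Set qd = qs: 554.75 - 5.5p = 388 + 6p.
166.75 = 11.5p, so p* = 14.5.
q* = 554.75 − 5.5(14.5) = 475.

p* = 14.5, q* = 475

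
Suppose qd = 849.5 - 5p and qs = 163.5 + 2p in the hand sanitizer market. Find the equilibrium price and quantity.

Set qd = qs: 849.5 - 5p = 163.5 + 2p.
686 = 7p, so p* = 98.
q* = 849.5 − 5(98) = 359.5.

p* = 98, q* = 359.5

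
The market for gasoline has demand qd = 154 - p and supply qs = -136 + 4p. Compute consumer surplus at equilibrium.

Equilibrium: 154 - p = -136 + 4p gives p* = 58, q* = 96.
Demand choke price (qd = 0): p = 154.
CS = ½(154 − 58)(96) = 4608.

Consumer surplus = 4608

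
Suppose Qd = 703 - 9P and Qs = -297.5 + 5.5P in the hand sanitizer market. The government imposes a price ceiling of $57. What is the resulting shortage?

Shortage = 174

Equilibrium price would be P* = 69, so the ceiling at 57 binds.
At P = 57: Qd = 703 − 9(57) = 190, Qs = -297.5 + 5.5(57) = 16.
Shortage = 190 − 16 = 174.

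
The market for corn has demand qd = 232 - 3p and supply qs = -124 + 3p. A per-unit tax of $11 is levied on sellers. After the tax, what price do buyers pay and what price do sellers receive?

Buyers pay 389/6, sellers receive 323/6

Pre-tax equilibrium: p* = 178/3, q* = 54.
Tax on sellers shifts supply to qs = -124 + 3(p − 11) = -157 + 3p.
232 - 3p = -157 + 3p gives buyer price pb = 389/6; sellers receive ps = 389/6 − 11 = 323/6.
New quantity: q = 232 − 3(389/6) = 37.5.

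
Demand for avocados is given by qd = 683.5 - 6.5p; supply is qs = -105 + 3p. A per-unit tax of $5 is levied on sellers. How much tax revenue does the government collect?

Pre-tax equilibrium: p* = 83, q* = 144.
Tax on sellers shifts supply to qs = -105 + 3(p − 5) = -120 + 3p.
683.5 - 6.5p = -120 + 3p gives buyer price pb = 1607/19; sellers receive ps = 1607/19 − 5 = 1512/19.
New quantity: q = 683.5 − 6.5(1607/19) = 2541/19.
Revenue = 5 × 2541/19 = 12705/19.

Tax revenue = 12705/19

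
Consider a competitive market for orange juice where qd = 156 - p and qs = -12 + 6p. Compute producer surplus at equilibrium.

Producer surplus = 1452

Equilibrium: 156 - p = -12 + 6p gives p* = 24, q* = 132.
Supply starts at p = 2 (where qs = 0).
PS = ½(24 − 2)(132) = 1452.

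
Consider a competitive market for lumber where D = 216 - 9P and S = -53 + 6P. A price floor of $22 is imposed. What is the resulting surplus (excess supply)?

Surplus = 61

Equilibrium price would be P* = 269/15, so the floor at 22 binds.
At P = 22: D = 18, S = 79.
Surplus = 79 − 18 = 61.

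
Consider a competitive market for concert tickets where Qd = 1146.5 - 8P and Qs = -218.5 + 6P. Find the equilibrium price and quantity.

P* = 97.5, Q* = 366.5

Set Qd = Qs: 1146.5 - 8P = -218.5 + 6P.
1365 = 14P, so P* = 97.5.
Q* = 1146.5 − 8(97.5) = 366.5.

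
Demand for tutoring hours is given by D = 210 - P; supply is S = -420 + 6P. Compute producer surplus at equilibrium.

Producer surplus = 1200

Equilibrium: 210 - P = -420 + 6P gives P* = 90, Q* = 120.
Supply starts at P = 70 (where S = 0).
PS = ½(90 − 70)(120) = 1200.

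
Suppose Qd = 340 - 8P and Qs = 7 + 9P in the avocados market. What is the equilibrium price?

P* = 333/17

Set Qd = Qs: 340 - 8P = 7 + 9P.
333 = 17P, so P* = 333/17.
Q* = 340 − 8(333/17) = 3116/17.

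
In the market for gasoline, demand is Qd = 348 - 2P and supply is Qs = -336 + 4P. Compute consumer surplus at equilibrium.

Equilibrium: 348 - 2P = -336 + 4P gives P* = 114, Q* = 120.
Demand choke price (Qd = 0): P = 174.
CS = ½(174 − 114)(120) = 3600.

Consumer surplus = 3600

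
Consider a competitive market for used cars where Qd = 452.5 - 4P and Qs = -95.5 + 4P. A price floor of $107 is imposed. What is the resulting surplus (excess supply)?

Equilibrium price would be P* = 68.5, so the floor at 107 binds.
At P = 107: Qd = 24.5, Qs = 332.5.
Surplus = 332.5 − 24.5 = 308.

Surplus = 308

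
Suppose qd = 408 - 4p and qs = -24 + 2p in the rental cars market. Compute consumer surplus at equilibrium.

Equilibrium: 408 - 4p = -24 + 2p gives p* = 72, q* = 120.
Demand choke price (qd = 0): p = 102.
CS = ½(102 − 72)(120) = 1800.

Consumer surplus = 1800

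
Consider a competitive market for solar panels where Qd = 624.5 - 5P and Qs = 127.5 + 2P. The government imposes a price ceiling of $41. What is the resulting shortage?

Shortage = 210

Equilibrium price would be P* = 71, so the ceiling at 41 binds.
At P = 41: Qd = 624.5 − 5(41) = 419.5, Qs = 127.5 + 2(41) = 209.5.
Shortage = 419.5 − 209.5 = 210.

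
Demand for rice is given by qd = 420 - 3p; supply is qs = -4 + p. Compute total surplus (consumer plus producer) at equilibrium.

Total surplus = 6936

Equilibrium: 420 - 3p = -4 + p gives p* = 106, q* = 102.
Demand choke price: p = 140; supply starts at p = 4.
CS = ½(140 − 106)(102) = 1734; PS = ½(106 − 4)(102) = 5202.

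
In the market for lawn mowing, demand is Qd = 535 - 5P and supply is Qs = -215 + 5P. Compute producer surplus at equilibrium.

Equilibrium: 535 - 5P = -215 + 5P gives P* = 75, Q* = 160.
Supply starts at P = 43 (where Qs = 0).
PS = ½(75 − 43)(160) = 2560.

Producer surplus = 2560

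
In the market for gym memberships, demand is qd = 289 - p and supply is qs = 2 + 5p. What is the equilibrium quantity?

Set qd = qs: 289 - p = 2 + 5p.
287 = 6p, so p* = 287/6.
q* = 289 − 1(287/6) = 1447/6.

q* = 1447/6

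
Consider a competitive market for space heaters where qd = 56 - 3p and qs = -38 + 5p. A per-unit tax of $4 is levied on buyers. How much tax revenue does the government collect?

Tax revenue = 53

Pre-tax equilibrium: p* = 11.75, q* = 20.75.
Tax on buyers shifts demand to qd = 56 − 3(p + 4) = 44 - 3p.
44 - 3p = -38 + 5p gives seller price ps = 10.25; buyers pay pb = 10.25 + 4 = 14.25.
New quantity: q = 56 − 3(14.25) = 13.25.
Revenue = 4 × 13.25 = 53.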